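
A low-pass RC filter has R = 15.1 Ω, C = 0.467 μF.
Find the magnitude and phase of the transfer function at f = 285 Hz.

Step 1 — Angular frequency: ω = 2π·285 = 1791 rad/s.
Step 2 — Transfer function: H(jω) = 1/(1 + jωRC).
Step 3 — Denominator: 1 + jωRC = 1 + j·1791·15.1·4.67e-07 = 1 + j0.01263.
Step 4 — H = 0.9998 - j0.01263.
Step 5 — Magnitude: |H| = 0.9999 (-0.0 dB); phase: φ = -0.7°.

|H| = 0.9999 (-0.0 dB), φ = -0.7°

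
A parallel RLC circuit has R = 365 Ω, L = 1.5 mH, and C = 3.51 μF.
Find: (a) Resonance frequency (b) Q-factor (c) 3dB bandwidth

Step 1 — Resonance: ω₀ = 1/√(LC) = 1/√(0.0015·3.51e-06) = 1.378e+04 rad/s.
Step 2 — f₀ = ω₀/(2π) = 2193 Hz.
Step 3 — Parallel Q: Q = R/(ω₀L) = 365/(1.378e+04·0.0015) = 17.66.
Step 4 — Bandwidth: Δω = ω₀/Q = 780.5 rad/s; BW = Δω/(2π) = 124.2 Hz.

(a) f₀ = 2193 Hz  (b) Q = 17.66  (c) BW = 124.2 Hz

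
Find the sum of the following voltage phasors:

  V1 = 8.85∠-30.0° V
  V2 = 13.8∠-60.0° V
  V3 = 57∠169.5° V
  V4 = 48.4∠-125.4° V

Step 1 — Convert each phasor to rectangular form:
  V1 = 8.85·(cos(-30.0°) + j·sin(-30.0°)) = 7.664 - j4.425 V
  V2 = 13.8·(cos(-60.0°) + j·sin(-60.0°)) = 6.9 - j11.95 V
  V3 = 57·(cos(169.5°) + j·sin(169.5°)) = -56.05 + j10.39 V
  V4 = 48.4·(cos(-125.4°) + j·sin(-125.4°)) = -28.04 - j39.45 V
Step 2 — Sum components: V_total = -69.52 - j45.44 V.
Step 3 — Convert to polar: |V_total| = 83.05 V, ∠V_total = -146.8°.

V_total = 83.05∠-146.8° V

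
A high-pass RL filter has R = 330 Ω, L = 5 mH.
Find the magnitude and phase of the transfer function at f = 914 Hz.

Step 1 — Angular frequency: ω = 2π·914 = 5743 rad/s.
Step 2 — Transfer function: H(jω) = jωL/(R + jωL).
Step 3 — Numerator jωL = j·28.71; denominator R + jωL = 330 + j28.71.
Step 4 — H = 0.007514 + j0.08636.
Step 5 — Magnitude: |H| = 0.08669 (-21.2 dB); phase: φ = 85.0°.

|H| = 0.08669 (-21.2 dB), φ = 85.0°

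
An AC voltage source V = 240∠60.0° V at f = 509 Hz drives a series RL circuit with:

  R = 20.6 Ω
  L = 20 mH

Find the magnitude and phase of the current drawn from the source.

Step 1 — Angular frequency: ω = 2π·f = 2π·509 = 3198 rad/s.
Step 2 — Component impedances:
  R: Z = R = 20.6 Ω
  L: Z = jωL = j·3198·0.02 = 0 + j63.96 Ω
Step 3 — Series combination: Z_total = R + L = 20.6 + j63.96 Ω = 67.2∠72.1° Ω.
Step 4 — Source phasor: V = 240∠60.0° V = 120 + j207.8 V.
Step 5 — Ohm's law: I = V / Z_total = (120 + j207.8) / (20.6 + j63.96) = 3.492 - j0.7516 A.
Step 6 — Convert to polar: |I| = 3.572 A, ∠I = -12.1°.

I = 3.572∠-12.1° A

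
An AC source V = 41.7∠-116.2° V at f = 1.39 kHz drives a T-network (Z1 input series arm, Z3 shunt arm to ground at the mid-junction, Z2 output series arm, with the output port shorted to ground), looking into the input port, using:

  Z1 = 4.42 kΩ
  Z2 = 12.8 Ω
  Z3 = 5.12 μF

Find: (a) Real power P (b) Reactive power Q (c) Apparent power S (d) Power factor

Step 1 — Angular frequency: ω = 2π·f = 2π·1390 = 8734 rad/s.
Step 2 — Component impedances:
  Z1: Z = R = 4420 Ω
  Z2: Z = R = 12.8 Ω
  Z3: Z = 1/(jωC) = -j/(ω·C) = 0 - j22.36 Ω
Step 3 — With the output port shorted to ground, the output series arm Z2 runs from the junction to ground; the shunt arm Z3 also runs from the junction to ground. They appear in parallel: Z3 || Z2 = 9.641 - j5.518 Ω.
Step 4 — Series with input arm Z1: Z_in = Z1 + (Z3 || Z2) = 4430 - j5.518 Ω = 4430∠-0.1° Ω.
Step 5 — Source phasor: V = 41.7∠-116.2° V = -18.41 - j37.42 V.
Step 6 — Current: I = V / Z = -0.004146 - j0.008452 A = 0.009414∠-116.1° A.
Step 7 — Complex power: S = V·I* = 0.3926 - j0.000489 VA.
Step 8 — Real power: P = Re(S) = 0.3926 W.
Step 9 — Reactive power: Q = Im(S) = -0.000489 VAR.
Step 10 — Apparent power: |S| = 0.3926 VA.
Step 11 — Power factor: PF = P/|S| = 1 (leading).

(a) P = 0.3926 W  (b) Q = -0.000489 VAR  (c) S = 0.3926 VA  (d) PF = 1 (leading)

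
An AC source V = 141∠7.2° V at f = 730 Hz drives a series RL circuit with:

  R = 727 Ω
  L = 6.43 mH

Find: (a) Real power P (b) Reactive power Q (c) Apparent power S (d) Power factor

Step 1 — Angular frequency: ω = 2π·f = 2π·730 = 4587 rad/s.
Step 2 — Component impedances:
  R: Z = R = 727 Ω
  L: Z = jωL = j·4587·0.00643 = 0 + j29.49 Ω
Step 3 — Series combination: Z_total = R + L = 727 + j29.49 Ω = 727.6∠2.3° Ω.
Step 4 — Source phasor: V = 141∠7.2° V = 139.9 + j17.67 V.
Step 5 — Current: I = V / Z = 0.1931 + j0.01648 A = 0.1938∠4.9° A.
Step 6 — Complex power: S = V·I* = 27.3 + j1.108 VA.
Step 7 — Real power: P = Re(S) = 27.3 W.
Step 8 — Reactive power: Q = Im(S) = 1.108 VAR.
Step 9 — Apparent power: |S| = 27.32 VA.
Step 10 — Power factor: PF = P/|S| = 0.9992 (lagging).

(a) P = 27.3 W  (b) Q = 1.108 VAR  (c) S = 27.32 VA  (d) PF = 0.9992 (lagging)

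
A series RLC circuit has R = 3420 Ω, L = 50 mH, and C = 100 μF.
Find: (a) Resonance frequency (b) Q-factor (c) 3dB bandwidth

Step 1 — Resonance: ω₀ = 1/√(LC) = 1/√(0.05·0.0001) = 447.2 rad/s.
Step 2 — f₀ = ω₀/(2π) = 71.18 Hz.
Step 3 — Series Q: Q = ω₀L/R = 447.2·0.05/3420 = 0.006538.
Step 4 — Bandwidth: Δω = ω₀/Q = 6.84e+04 rad/s; BW = Δω/(2π) = 1.089e+04 Hz.

(a) f₀ = 71.18 Hz  (b) Q = 0.006538  (c) BW = 1.089e+04 Hz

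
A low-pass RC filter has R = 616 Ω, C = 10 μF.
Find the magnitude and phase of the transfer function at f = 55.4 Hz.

Step 1 — Angular frequency: ω = 2π·55.4 = 348.1 rad/s.
Step 2 — Transfer function: H(jω) = 1/(1 + jωRC).
Step 3 — Denominator: 1 + jωRC = 1 + j·348.1·616·1e-05 = 1 + j2.144.
Step 4 — H = 0.1786 - j0.3831.
Step 5 — Magnitude: |H| = 0.4227 (-7.5 dB); phase: φ = -65.0°.

|H| = 0.4227 (-7.5 dB), φ = -65.0°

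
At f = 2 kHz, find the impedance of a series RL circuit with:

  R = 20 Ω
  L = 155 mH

Step 1 — Angular frequency: ω = 2π·f = 2π·2000 = 1.257e+04 rad/s.
Step 2 — Component impedances:
  R: Z = R = 20 Ω
  L: Z = jωL = j·1.257e+04·0.155 = 0 + j1948 Ω
Step 3 — Series combination: Z_total = R + L = 20 + j1948 Ω = 1948∠89.4° Ω.

Z = 20 + j1948 Ω = 1948∠89.4° Ω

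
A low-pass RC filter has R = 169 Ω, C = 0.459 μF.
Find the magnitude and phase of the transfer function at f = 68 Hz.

Step 1 — Angular frequency: ω = 2π·68 = 427.3 rad/s.
Step 2 — Transfer function: H(jω) = 1/(1 + jωRC).
Step 3 — Denominator: 1 + jωRC = 1 + j·427.3·169·4.59e-07 = 1 + j0.03314.
Step 4 — H = 0.9989 - j0.03311.
Step 5 — Magnitude: |H| = 0.9995 (-0.0 dB); phase: φ = -1.9°.

|H| = 0.9995 (-0.0 dB), φ = -1.9°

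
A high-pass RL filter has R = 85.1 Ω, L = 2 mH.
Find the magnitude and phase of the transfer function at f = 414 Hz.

Step 1 — Angular frequency: ω = 2π·414 = 2601 rad/s.
Step 2 — Transfer function: H(jω) = jωL/(R + jωL).
Step 3 — Numerator jωL = j·5.202; denominator R + jωL = 85.1 + j5.202.
Step 4 — H = 0.003723 + j0.06091.
Step 5 — Magnitude: |H| = 0.06102 (-24.3 dB); phase: φ = 86.5°.

|H| = 0.06102 (-24.3 dB), φ = 86.5°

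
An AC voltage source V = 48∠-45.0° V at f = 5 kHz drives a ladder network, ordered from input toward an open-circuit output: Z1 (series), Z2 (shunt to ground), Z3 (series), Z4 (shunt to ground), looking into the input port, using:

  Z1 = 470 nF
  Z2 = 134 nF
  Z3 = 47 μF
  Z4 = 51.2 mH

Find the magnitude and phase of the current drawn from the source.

Step 1 — Angular frequency: ω = 2π·f = 2π·5000 = 3.142e+04 rad/s.
Step 2 — Component impedances:
  Z1: Z = 1/(jωC) = -j/(ω·C) = 0 - j67.73 Ω
  Z2: Z = 1/(jωC) = -j/(ω·C) = 0 - j237.5 Ω
  Z3: Z = 1/(jωC) = -j/(ω·C) = 0 - j0.6773 Ω
  Z4: Z = jωL = j·3.142e+04·0.0512 = 0 + j1608 Ω
Step 3 — Ladder network (open output): work backward from the far end, alternating series and parallel combinations. Z_in = 0 - j346.4 Ω = 346.4∠-90.0° Ω.
Step 4 — Source phasor: V = 48∠-45.0° V = 33.94 - j33.94 V.
Step 5 — Ohm's law: I = V / Z_total = (33.94 - j33.94) / (0 - j346.4) = 0.09797 + j0.09797 A.
Step 6 — Convert to polar: |I| = 0.1385 A, ∠I = 45.0°.

I = 0.1385∠45.0° A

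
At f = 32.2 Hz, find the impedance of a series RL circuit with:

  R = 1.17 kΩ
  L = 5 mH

Step 1 — Angular frequency: ω = 2π·f = 2π·32.2 = 202.3 rad/s.
Step 2 — Component impedances:
  R: Z = R = 1170 Ω
  L: Z = jωL = j·202.3·0.005 = 0 + j1.012 Ω
Step 3 — Series combination: Z_total = R + L = 1170 + j1.012 Ω = 1170∠0.0° Ω.

Z = 1170 + j1.012 Ω = 1170∠0.0° Ω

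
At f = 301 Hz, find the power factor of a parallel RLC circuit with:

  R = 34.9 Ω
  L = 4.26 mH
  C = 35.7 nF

Step 1 — Angular frequency: ω = 2π·f = 2π·301 = 1891 rad/s.
Step 2 — Component impedances:
  R: Z = R = 34.9 Ω
  L: Z = jωL = j·1891·0.00426 = 0 + j8.057 Ω
  C: Z = 1/(jωC) = -j/(ω·C) = 0 - j1.481e+04 Ω
Step 3 — Parallel combination: 1/Z_total = 1/R + 1/L + 1/C; Z_total = 1.768 + j7.653 Ω = 7.854∠77.0° Ω.
Step 4 — Power factor: PF = cos(φ) = Re(Z)/|Z| = 1.768/7.854 = 0.2251.
Step 5 — Type: Im(Z) = 7.653 ⇒ lagging (phase φ = 77.0°).

PF = 0.2251 (lagging, φ = 77.0°)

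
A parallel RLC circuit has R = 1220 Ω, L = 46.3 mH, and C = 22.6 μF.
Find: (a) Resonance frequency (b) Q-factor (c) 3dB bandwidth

Step 1 — Resonance: ω₀ = 1/√(LC) = 1/√(0.0463·2.26e-05) = 977.6 rad/s.
Step 2 — f₀ = ω₀/(2π) = 155.6 Hz.
Step 3 — Parallel Q: Q = R/(ω₀L) = 1220/(977.6·0.0463) = 26.95.
Step 4 — Bandwidth: Δω = ω₀/Q = 36.27 rad/s; BW = Δω/(2π) = 5.772 Hz.

(a) f₀ = 155.6 Hz  (b) Q = 26.95  (c) BW = 5.772 Hz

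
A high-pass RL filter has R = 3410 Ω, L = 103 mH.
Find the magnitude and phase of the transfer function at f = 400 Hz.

Step 1 — Angular frequency: ω = 2π·400 = 2513 rad/s.
Step 2 — Transfer function: H(jω) = jωL/(R + jωL).
Step 3 — Numerator jωL = j·258.9; denominator R + jωL = 3410 + j258.9.
Step 4 — H = 0.00573 + j0.07548.
Step 5 — Magnitude: |H| = 0.0757 (-22.4 dB); phase: φ = 85.7°.

|H| = 0.0757 (-22.4 dB), φ = 85.7°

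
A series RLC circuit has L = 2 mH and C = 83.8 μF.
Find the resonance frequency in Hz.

Step 1 — Resonance condition Im(Z)=0 gives ω₀ = 1/√(LC).
Step 2 — ω₀ = 1/√(0.002·8.38e-05) = 2443 rad/s.
Step 3 — f₀ = ω₀/(2π) = 388.8 Hz.

f₀ = 388.8 Hz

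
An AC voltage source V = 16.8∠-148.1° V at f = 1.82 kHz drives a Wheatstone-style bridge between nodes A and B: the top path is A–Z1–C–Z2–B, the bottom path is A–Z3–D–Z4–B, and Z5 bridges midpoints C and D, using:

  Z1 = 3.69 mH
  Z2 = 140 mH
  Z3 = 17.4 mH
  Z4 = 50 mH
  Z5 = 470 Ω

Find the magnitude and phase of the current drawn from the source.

Step 1 — Angular frequency: ω = 2π·f = 2π·1820 = 1.144e+04 rad/s.
Step 2 — Component impedances:
  Z1: Z = jωL = j·1.144e+04·0.00369 = 0 + j42.2 Ω
  Z2: Z = jωL = j·1.144e+04·0.14 = 0 + j1601 Ω
  Z3: Z = jωL = j·1.144e+04·0.0174 = 0 + j199 Ω
  Z4: Z = jωL = j·1.144e+04·0.05 = 0 + j571.8 Ω
  Z5: Z = R = 470 Ω
Step 3 — Bridge requires nodal analysis (the Z5 bridge couples midpoints C and D, so the two paths cannot be reduced to a simple series/parallel combination). Setting node B to ground and injecting 1 A at node A, the 3-node admittance system at A, C, D solves to V_A = Z_AB = 26.09 + j512.6 Ω = 513.3∠87.1° Ω.
Step 4 — Source phasor: V = 16.8∠-148.1° V = -14.26 - j8.878 V.
Step 5 — Ohm's law: I = V / Z_total = (-14.26 - j8.878) / (26.09 + j512.6) = -0.01869 + j0.02687 A.
Step 6 — Convert to polar: |I| = 0.03273 A, ∠I = 124.8°.

I = 0.03273∠124.8° A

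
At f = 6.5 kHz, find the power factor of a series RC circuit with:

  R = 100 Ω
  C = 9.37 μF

Step 1 — Angular frequency: ω = 2π·f = 2π·6500 = 4.084e+04 rad/s.
Step 2 — Component impedances:
  R: Z = R = 100 Ω
  C: Z = 1/(jωC) = -j/(ω·C) = 0 - j2.613 Ω
Step 3 — Series combination: Z_total = R + C = 100 - j2.613 Ω = 100∠-1.5° Ω.
Step 4 — Power factor: PF = cos(φ) = Re(Z)/|Z| = 100/100.03 = 0.9997.
Step 5 — Type: Im(Z) = -2.613 ⇒ leading (phase φ = -1.5°).

PF = 0.9997 (leading, φ = -1.5°)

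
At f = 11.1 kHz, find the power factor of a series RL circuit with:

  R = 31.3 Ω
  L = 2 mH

Step 1 — Angular frequency: ω = 2π·f = 2π·1.11e+04 = 6.974e+04 rad/s.
Step 2 — Component impedances:
  R: Z = R = 31.3 Ω
  L: Z = jωL = j·6.974e+04·0.002 = 0 + j139.5 Ω
Step 3 — Series combination: Z_total = R + L = 31.3 + j139.5 Ω = 143∠77.4° Ω.
Step 4 — Power factor: PF = cos(φ) = Re(Z)/|Z| = 31.3/143 = 0.2189.
Step 5 — Type: Im(Z) = 139.5 ⇒ lagging (phase φ = 77.4°).

PF = 0.2189 (lagging, φ = 77.4°)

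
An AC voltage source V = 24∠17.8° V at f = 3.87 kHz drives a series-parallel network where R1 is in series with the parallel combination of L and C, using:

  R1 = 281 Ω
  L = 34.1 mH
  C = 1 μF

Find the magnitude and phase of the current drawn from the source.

Step 1 — Angular frequency: ω = 2π·f = 2π·3870 = 2.432e+04 rad/s.
Step 2 — Component impedances:
  R1: Z = R = 281 Ω
  L: Z = jωL = j·2.432e+04·0.0341 = 0 + j829.2 Ω
  C: Z = 1/(jωC) = -j/(ω·C) = 0 - j41.13 Ω
Step 3 — Parallel branch: L || C = 1/(1/L + 1/C) = 0 - j43.27 Ω.
Step 4 — Series with R1: Z_total = R1 + (L || C) = 281 - j43.27 Ω = 284.3∠-8.8° Ω.
Step 5 — Source phasor: V = 24∠17.8° V = 22.85 + j7.337 V.
Step 6 — Ohm's law: I = V / Z_total = (22.85 + j7.337) / (281 - j43.27) = 0.07551 + j0.03774 A.
Step 7 — Convert to polar: |I| = 0.08441 A, ∠I = 26.6°.

I = 0.08441∠26.6° A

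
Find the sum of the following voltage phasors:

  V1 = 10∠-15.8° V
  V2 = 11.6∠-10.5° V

Step 1 — Convert each phasor to rectangular form:
  V1 = 10·(cos(-15.8°) + j·sin(-15.8°)) = 9.622 - j2.723 V
  V2 = 11.6·(cos(-10.5°) + j·sin(-10.5°)) = 11.41 - j2.114 V
Step 2 — Sum components: V_total = 21.03 - j4.837 V.
Step 3 — Convert to polar: |V_total| = 21.58 V, ∠V_total = -13.0°.

V_total = 21.58∠-13.0° V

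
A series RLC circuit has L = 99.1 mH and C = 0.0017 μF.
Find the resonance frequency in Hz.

Step 1 — Resonance condition Im(Z)=0 gives ω₀ = 1/√(LC).
Step 2 — ω₀ = 1/√(0.0991·1.7e-09) = 7.704e+04 rad/s.
Step 3 — f₀ = ω₀/(2π) = 1.226e+04 Hz.

f₀ = 1.226e+04 Hz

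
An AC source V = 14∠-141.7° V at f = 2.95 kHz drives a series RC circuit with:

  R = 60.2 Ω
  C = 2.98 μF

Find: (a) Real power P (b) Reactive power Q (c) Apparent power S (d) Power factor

Step 1 — Angular frequency: ω = 2π·f = 2π·2950 = 1.854e+04 rad/s.
Step 2 — Component impedances:
  R: Z = R = 60.2 Ω
  C: Z = 1/(jωC) = -j/(ω·C) = 0 - j18.1 Ω
Step 3 — Series combination: Z_total = R + C = 60.2 - j18.1 Ω = 62.86∠-16.7° Ω.
Step 4 — Source phasor: V = 14∠-141.7° V = -10.99 - j8.677 V.
Step 5 — Current: I = V / Z = -0.1276 - j0.1825 A = 0.2227∠-125.0° A.
Step 6 — Complex power: S = V·I* = 2.986 - j0.8979 VA.
Step 7 — Real power: P = Re(S) = 2.986 W.
Step 8 — Reactive power: Q = Im(S) = -0.8979 VAR.
Step 9 — Apparent power: |S| = 3.118 VA.
Step 10 — Power factor: PF = P/|S| = 0.9576 (leading).

(a) P = 2.986 W  (b) Q = -0.8979 VAR  (c) S = 3.118 VA  (d) PF = 0.9576 (leading)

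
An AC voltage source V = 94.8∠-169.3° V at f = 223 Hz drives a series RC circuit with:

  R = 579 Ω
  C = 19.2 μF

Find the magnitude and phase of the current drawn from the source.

Step 1 — Angular frequency: ω = 2π·f = 2π·223 = 1401 rad/s.
Step 2 — Component impedances:
  R: Z = R = 579 Ω
  C: Z = 1/(jωC) = -j/(ω·C) = 0 - j37.17 Ω
Step 3 — Series combination: Z_total = R + C = 579 - j37.17 Ω = 580.2∠-3.7° Ω.
Step 4 — Source phasor: V = 94.8∠-169.3° V = -93.15 - j17.6 V.
Step 5 — Ohm's law: I = V / Z_total = (-93.15 - j17.6) / (579 - j37.17) = -0.1583 - j0.04056 A.
Step 6 — Convert to polar: |I| = 0.1634 A, ∠I = -165.6°.

I = 0.1634∠-165.6° A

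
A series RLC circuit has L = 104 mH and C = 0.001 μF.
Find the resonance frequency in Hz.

Step 1 — Resonance condition Im(Z)=0 gives ω₀ = 1/√(LC).
Step 2 — ω₀ = 1/√(0.104·1e-09) = 9.806e+04 rad/s.
Step 3 — f₀ = ω₀/(2π) = 1.561e+04 Hz.

f₀ = 1.561e+04 Hz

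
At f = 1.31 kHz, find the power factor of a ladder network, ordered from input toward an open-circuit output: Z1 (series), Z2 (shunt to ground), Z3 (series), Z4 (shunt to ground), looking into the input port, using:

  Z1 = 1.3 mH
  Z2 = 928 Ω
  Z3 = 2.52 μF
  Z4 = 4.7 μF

Step 1 — Angular frequency: ω = 2π·f = 2π·1310 = 8231 rad/s.
Step 2 — Component impedances:
  Z1: Z = jωL = j·8231·0.0013 = 0 + j10.7 Ω
  Z2: Z = R = 928 Ω
  Z3: Z = 1/(jωC) = -j/(ω·C) = 0 - j48.21 Ω
  Z4: Z = 1/(jωC) = -j/(ω·C) = 0 - j25.85 Ω
Step 3 — Ladder network (open output): work backward from the far end, alternating series and parallel combinations. Z_in = 5.873 - j62.89 Ω = 63.17∠-84.7° Ω.
Step 4 — Power factor: PF = cos(φ) = Re(Z)/|Z| = 5.8731/63.165 = 0.09298.
Step 5 — Type: Im(Z) = -62.89 ⇒ leading (phase φ = -84.7°).

PF = 0.09298 (leading, φ = -84.7°)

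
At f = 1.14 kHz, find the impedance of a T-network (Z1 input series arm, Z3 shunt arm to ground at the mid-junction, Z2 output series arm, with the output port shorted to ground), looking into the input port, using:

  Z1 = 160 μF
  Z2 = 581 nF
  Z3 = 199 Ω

Step 1 — Angular frequency: ω = 2π·f = 2π·1140 = 7163 rad/s.
Step 2 — Component impedances:
  Z1: Z = 1/(jωC) = -j/(ω·C) = 0 - j0.8726 Ω
  Z2: Z = 1/(jωC) = -j/(ω·C) = 0 - j240.3 Ω
  Z3: Z = R = 199 Ω
Step 3 — With the output port shorted to ground, the output series arm Z2 runs from the junction to ground; the shunt arm Z3 also runs from the junction to ground. They appear in parallel: Z3 || Z2 = 118 - j97.76 Ω.
Step 4 — Series with input arm Z1: Z_in = Z1 + (Z3 || Z2) = 118 - j98.63 Ω = 153.8∠-39.9° Ω.

Z = 118 - j98.63 Ω = 153.8∠-39.9° Ω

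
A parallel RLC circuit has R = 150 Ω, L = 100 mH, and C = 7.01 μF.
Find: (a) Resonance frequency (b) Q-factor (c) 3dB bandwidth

Step 1 — Resonance: ω₀ = 1/√(LC) = 1/√(0.1·7.01e-06) = 1194 rad/s.
Step 2 — f₀ = ω₀/(2π) = 190.1 Hz.
Step 3 — Parallel Q: Q = R/(ω₀L) = 150/(1194·0.1) = 1.256.
Step 4 — Bandwidth: Δω = ω₀/Q = 951 rad/s; BW = Δω/(2π) = 151.4 Hz.

(a) f₀ = 190.1 Hz  (b) Q = 1.256  (c) BW = 151.4 Hz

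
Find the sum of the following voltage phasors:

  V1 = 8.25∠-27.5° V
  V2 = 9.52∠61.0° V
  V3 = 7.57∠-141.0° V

Step 1 — Convert each phasor to rectangular form:
  V1 = 8.25·(cos(-27.5°) + j·sin(-27.5°)) = 7.318 - j3.809 V
  V2 = 9.52·(cos(61.0°) + j·sin(61.0°)) = 4.615 + j8.326 V
  V3 = 7.57·(cos(-141.0°) + j·sin(-141.0°)) = -5.883 - j4.764 V
Step 2 — Sum components: V_total = 6.05 - j0.247 V.
Step 3 — Convert to polar: |V_total| = 6.055 V, ∠V_total = -2.3°.

V_total = 6.055∠-2.3° V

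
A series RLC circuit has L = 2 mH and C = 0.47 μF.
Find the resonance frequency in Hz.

Step 1 — Resonance condition Im(Z)=0 gives ω₀ = 1/√(LC).
Step 2 — ω₀ = 1/√(0.002·4.7e-07) = 3.262e+04 rad/s.
Step 3 — f₀ = ω₀/(2π) = 5191 Hz.

f₀ = 5191 Hz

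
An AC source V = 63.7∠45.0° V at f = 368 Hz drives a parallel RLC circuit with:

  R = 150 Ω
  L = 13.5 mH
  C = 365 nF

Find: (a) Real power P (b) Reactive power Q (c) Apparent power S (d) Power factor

Step 1 — Angular frequency: ω = 2π·f = 2π·368 = 2312 rad/s.
Step 2 — Component impedances:
  R: Z = R = 150 Ω
  L: Z = jωL = j·2312·0.0135 = 0 + j31.21 Ω
  C: Z = 1/(jωC) = -j/(ω·C) = 0 - j1185 Ω
Step 3 — Parallel combination: 1/Z_total = 1/R + 1/L + 1/C; Z_total = 6.553 + j30.66 Ω = 31.35∠77.9° Ω.
Step 4 — Source phasor: V = 63.7∠45.0° V = 45.04 + j45.04 V.
Step 5 — Current: I = V / Z = 1.705 - j1.105 A = 2.032∠-32.9° A.
Step 6 — Complex power: S = V·I* = 27.05 + j126.6 VA.
Step 7 — Real power: P = Re(S) = 27.05 W.
Step 8 — Reactive power: Q = Im(S) = 126.6 VAR.
Step 9 — Apparent power: |S| = 129.4 VA.
Step 10 — Power factor: PF = P/|S| = 0.209 (lagging).

(a) P = 27.05 W  (b) Q = 126.6 VAR  (c) S = 129.4 VA  (d) PF = 0.209 (lagging)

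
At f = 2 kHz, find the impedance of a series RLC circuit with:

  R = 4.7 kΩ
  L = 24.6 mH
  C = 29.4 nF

Step 1 — Angular frequency: ω = 2π·f = 2π·2000 = 1.257e+04 rad/s.
Step 2 — Component impedances:
  R: Z = R = 4700 Ω
  L: Z = jωL = j·1.257e+04·0.0246 = 0 + j309.1 Ω
  C: Z = 1/(jωC) = -j/(ω·C) = 0 - j2707 Ω
Step 3 — Series combination: Z_total = R + L + C = 4700 - j2398 Ω = 5276∠-27.0° Ω.

Z = 4700 - j2398 Ω = 5276∠-27.0° Ω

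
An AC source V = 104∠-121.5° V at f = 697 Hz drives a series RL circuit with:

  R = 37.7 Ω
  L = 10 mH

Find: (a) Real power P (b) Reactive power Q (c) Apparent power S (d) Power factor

Step 1 — Angular frequency: ω = 2π·f = 2π·697 = 4379 rad/s.
Step 2 — Component impedances:
  R: Z = R = 37.7 Ω
  L: Z = jωL = j·4379·0.01 = 0 + j43.79 Ω
Step 3 — Series combination: Z_total = R + L = 37.7 + j43.79 Ω = 57.79∠49.3° Ω.
Step 4 — Source phasor: V = 104∠-121.5° V = -54.34 - j88.67 V.
Step 5 — Current: I = V / Z = -1.776 - j0.2885 A = 1.8∠-170.8° A.
Step 6 — Complex power: S = V·I* = 122.1 + j141.9 VA.
Step 7 — Real power: P = Re(S) = 122.1 W.
Step 8 — Reactive power: Q = Im(S) = 141.9 VAR.
Step 9 — Apparent power: |S| = 187.2 VA.
Step 10 — Power factor: PF = P/|S| = 0.6524 (lagging).

(a) P = 122.1 W  (b) Q = 141.9 VAR  (c) S = 187.2 VA  (d) PF = 0.6524 (lagging)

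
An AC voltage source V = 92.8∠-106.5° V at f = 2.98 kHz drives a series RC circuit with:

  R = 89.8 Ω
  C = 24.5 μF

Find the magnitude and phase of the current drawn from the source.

Step 1 — Angular frequency: ω = 2π·f = 2π·2980 = 1.872e+04 rad/s.
Step 2 — Component impedances:
  R: Z = R = 89.8 Ω
  C: Z = 1/(jωC) = -j/(ω·C) = 0 - j2.18 Ω
Step 3 — Series combination: Z_total = R + C = 89.8 - j2.18 Ω = 89.83∠-1.4° Ω.
Step 4 — Source phasor: V = 92.8∠-106.5° V = -26.36 - j88.98 V.
Step 5 — Ohm's law: I = V / Z_total = (-26.36 - j88.98) / (89.8 - j2.18) = -0.2693 - j0.9974 A.
Step 6 — Convert to polar: |I| = 1.033 A, ∠I = -105.1°.

I = 1.033∠-105.1° A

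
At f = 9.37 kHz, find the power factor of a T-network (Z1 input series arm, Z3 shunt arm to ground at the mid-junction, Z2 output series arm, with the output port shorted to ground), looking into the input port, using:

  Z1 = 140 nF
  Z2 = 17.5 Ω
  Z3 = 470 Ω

Step 1 — Angular frequency: ω = 2π·f = 2π·9370 = 5.887e+04 rad/s.
Step 2 — Component impedances:
  Z1: Z = 1/(jωC) = -j/(ω·C) = 0 - j121.3 Ω
  Z2: Z = R = 17.5 Ω
  Z3: Z = R = 470 Ω
Step 3 — With the output port shorted to ground, the output series arm Z2 runs from the junction to ground; the shunt arm Z3 also runs from the junction to ground. They appear in parallel: Z3 || Z2 = 16.87 Ω.
Step 4 — Series with input arm Z1: Z_in = Z1 + (Z3 || Z2) = 16.87 - j121.3 Ω = 122.5∠-82.1° Ω.
Step 5 — Power factor: PF = cos(φ) = Re(Z)/|Z| = 16.87/122.5 = 0.1377.
Step 6 — Type: Im(Z) = -121.3 ⇒ leading (phase φ = -82.1°).

PF = 0.1377 (leading, φ = -82.1°)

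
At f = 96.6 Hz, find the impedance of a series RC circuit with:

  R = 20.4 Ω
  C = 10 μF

Step 1 — Angular frequency: ω = 2π·f = 2π·96.6 = 607 rad/s.
Step 2 — Component impedances:
  R: Z = R = 20.4 Ω
  C: Z = 1/(jωC) = -j/(ω·C) = 0 - j164.8 Ω
Step 3 — Series combination: Z_total = R + C = 20.4 - j164.8 Ω = 166∠-82.9° Ω.

Z = 20.4 - j164.8 Ω = 166∠-82.9° Ω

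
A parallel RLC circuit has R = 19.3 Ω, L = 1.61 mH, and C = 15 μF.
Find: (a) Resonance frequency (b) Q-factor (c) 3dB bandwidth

Step 1 — Resonance: ω₀ = 1/√(LC) = 1/√(0.00161·1.5e-05) = 6435 rad/s.
Step 2 — f₀ = ω₀/(2π) = 1024 Hz.
Step 3 — Parallel Q: Q = R/(ω₀L) = 19.3/(6435·0.00161) = 1.863.
Step 4 — Bandwidth: Δω = ω₀/Q = 3454 rad/s; BW = Δω/(2π) = 549.8 Hz.

(a) f₀ = 1024 Hz  (b) Q = 1.863  (c) BW = 549.8 Hz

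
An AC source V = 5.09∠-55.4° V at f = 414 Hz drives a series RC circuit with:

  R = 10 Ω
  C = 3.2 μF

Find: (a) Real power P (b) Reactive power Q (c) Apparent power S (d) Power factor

Step 1 — Angular frequency: ω = 2π·f = 2π·414 = 2601 rad/s.
Step 2 — Component impedances:
  R: Z = R = 10 Ω
  C: Z = 1/(jωC) = -j/(ω·C) = 0 - j120.1 Ω
Step 3 — Series combination: Z_total = R + C = 10 - j120.1 Ω = 120.6∠-85.2° Ω.
Step 4 — Source phasor: V = 5.09∠-55.4° V = 2.89 - j4.19 V.
Step 5 — Current: I = V / Z = 0.03662 + j0.02101 A = 0.04222∠29.8° A.
Step 6 — Complex power: S = V·I* = 0.01783 - j0.2142 VA.
Step 7 — Real power: P = Re(S) = 0.01783 W.
Step 8 — Reactive power: Q = Im(S) = -0.2142 VAR.
Step 9 — Apparent power: |S| = 0.2149 VA.
Step 10 — Power factor: PF = P/|S| = 0.08295 (leading).

(a) P = 0.01783 W  (b) Q = -0.2142 VAR  (c) S = 0.2149 VA  (d) PF = 0.08295 (leading)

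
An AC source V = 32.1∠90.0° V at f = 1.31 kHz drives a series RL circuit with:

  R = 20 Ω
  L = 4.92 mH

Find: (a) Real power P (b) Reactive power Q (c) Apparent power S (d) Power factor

Step 1 — Angular frequency: ω = 2π·f = 2π·1310 = 8231 rad/s.
Step 2 — Component impedances:
  R: Z = R = 20 Ω
  L: Z = jωL = j·8231·0.00492 = 0 + j40.5 Ω
Step 3 — Series combination: Z_total = R + L = 20 + j40.5 Ω = 45.17∠63.7° Ω.
Step 4 — Source phasor: V = 32.1∠90.0° V = 0 + j32.1 V.
Step 5 — Current: I = V / Z = 0.6372 + j0.3147 A = 0.7107∠26.3° A.
Step 6 — Complex power: S = V·I* = 10.1 + j20.46 VA.
Step 7 — Real power: P = Re(S) = 10.1 W.
Step 8 — Reactive power: Q = Im(S) = 20.46 VAR.
Step 9 — Apparent power: |S| = 22.81 VA.
Step 10 — Power factor: PF = P/|S| = 0.4428 (lagging).

(a) P = 10.1 W  (b) Q = 20.46 VAR  (c) S = 22.81 VA  (d) PF = 0.4428 (lagging)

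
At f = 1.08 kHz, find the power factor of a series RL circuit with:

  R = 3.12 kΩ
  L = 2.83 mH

Step 1 — Angular frequency: ω = 2π·f = 2π·1080 = 6786 rad/s.
Step 2 — Component impedances:
  R: Z = R = 3120 Ω
  L: Z = jωL = j·6786·0.00283 = 0 + j19.2 Ω
Step 3 — Series combination: Z_total = R + L = 3120 + j19.2 Ω = 3120∠0.4° Ω.
Step 4 — Power factor: PF = cos(φ) = Re(Z)/|Z| = 3120/3120 = 1.
Step 5 — Type: Im(Z) = 19.2 ⇒ lagging (phase φ = 0.4°).

PF = 1 (lagging, φ = 0.4°)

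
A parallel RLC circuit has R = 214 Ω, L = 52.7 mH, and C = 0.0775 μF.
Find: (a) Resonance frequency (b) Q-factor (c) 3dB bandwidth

Step 1 — Resonance: ω₀ = 1/√(LC) = 1/√(0.0527·7.75e-08) = 1.565e+04 rad/s.
Step 2 — f₀ = ω₀/(2π) = 2490 Hz.
Step 3 — Parallel Q: Q = R/(ω₀L) = 214/(1.565e+04·0.0527) = 0.2595.
Step 4 — Bandwidth: Δω = ω₀/Q = 6.03e+04 rad/s; BW = Δω/(2π) = 9596 Hz.

(a) f₀ = 2490 Hz  (b) Q = 0.2595  (c) BW = 9596 Hz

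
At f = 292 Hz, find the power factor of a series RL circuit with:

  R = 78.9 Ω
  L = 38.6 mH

Step 1 — Angular frequency: ω = 2π·f = 2π·292 = 1835 rad/s.
Step 2 — Component impedances:
  R: Z = R = 78.9 Ω
  L: Z = jωL = j·1835·0.0386 = 0 + j70.82 Ω
Step 3 — Series combination: Z_total = R + L = 78.9 + j70.82 Ω = 106∠41.9° Ω.
Step 4 — Power factor: PF = cos(φ) = Re(Z)/|Z| = 78.9/106.02 = 0.7442.
Step 5 — Type: Im(Z) = 70.82 ⇒ lagging (phase φ = 41.9°).

PF = 0.7442 (lagging, φ = 41.9°)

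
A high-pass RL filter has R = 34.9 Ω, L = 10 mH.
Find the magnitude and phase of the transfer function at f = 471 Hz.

Step 1 — Angular frequency: ω = 2π·471 = 2959 rad/s.
Step 2 — Transfer function: H(jω) = jωL/(R + jωL).
Step 3 — Numerator jωL = j·29.59; denominator R + jωL = 34.9 + j29.59.
Step 4 — H = 0.4183 + j0.4933.
Step 5 — Magnitude: |H| = 0.6467 (-3.8 dB); phase: φ = 49.7°.

|H| = 0.6467 (-3.8 dB), φ = 49.7°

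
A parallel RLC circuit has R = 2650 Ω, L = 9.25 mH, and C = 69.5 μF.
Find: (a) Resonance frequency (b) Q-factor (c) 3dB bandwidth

Step 1 — Resonance: ω₀ = 1/√(LC) = 1/√(0.00925·6.95e-05) = 1247 rad/s.
Step 2 — f₀ = ω₀/(2π) = 198.5 Hz.
Step 3 — Parallel Q: Q = R/(ω₀L) = 2650/(1247·0.00925) = 229.7.
Step 4 — Bandwidth: Δω = ω₀/Q = 5.43 rad/s; BW = Δω/(2π) = 0.8642 Hz.

(a) f₀ = 198.5 Hz  (b) Q = 229.7  (c) BW = 0.8642 Hz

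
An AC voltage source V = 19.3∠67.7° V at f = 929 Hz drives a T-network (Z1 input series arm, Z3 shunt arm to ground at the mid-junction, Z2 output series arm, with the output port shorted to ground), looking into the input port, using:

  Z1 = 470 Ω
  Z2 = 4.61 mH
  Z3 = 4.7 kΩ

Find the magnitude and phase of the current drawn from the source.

Step 1 — Angular frequency: ω = 2π·f = 2π·929 = 5837 rad/s.
Step 2 — Component impedances:
  Z1: Z = R = 470 Ω
  Z2: Z = jωL = j·5837·0.00461 = 0 + j26.91 Ω
  Z3: Z = R = 4700 Ω
Step 3 — With the output port shorted to ground, the output series arm Z2 runs from the junction to ground; the shunt arm Z3 also runs from the junction to ground. They appear in parallel: Z3 || Z2 = 0.1541 + j26.91 Ω.
Step 4 — Series with input arm Z1: Z_in = Z1 + (Z3 || Z2) = 470.2 + j26.91 Ω = 470.9∠3.3° Ω.
Step 5 — Source phasor: V = 19.3∠67.7° V = 7.324 + j17.86 V.
Step 6 — Ohm's law: I = V / Z_total = (7.324 + j17.86) / (470.2 + j26.91) = 0.01769 + j0.03697 A.
Step 7 — Convert to polar: |I| = 0.04098 A, ∠I = 64.4°.

I = 0.04098∠64.4° A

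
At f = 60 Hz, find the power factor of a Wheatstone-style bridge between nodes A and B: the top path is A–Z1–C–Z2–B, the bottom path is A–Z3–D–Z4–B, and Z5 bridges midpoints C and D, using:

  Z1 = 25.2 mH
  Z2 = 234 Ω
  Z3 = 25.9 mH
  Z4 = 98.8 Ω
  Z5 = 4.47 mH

Step 1 — Angular frequency: ω = 2π·f = 2π·60 = 377 rad/s.
Step 2 — Component impedances:
  Z1: Z = jωL = j·377·0.0252 = 0 + j9.5 Ω
  Z2: Z = R = 234 Ω
  Z3: Z = jωL = j·377·0.0259 = 0 + j9.764 Ω
  Z4: Z = R = 98.8 Ω
  Z5: Z = jωL = j·377·0.00447 = 0 + j1.685 Ω
Step 3 — Bridge requires nodal analysis (the Z5 bridge couples midpoints C and D, so the two paths cannot be reduced to a simple series/parallel combination). Setting node B to ground and injecting 1 A at node A, the 3-node admittance system at A, C, D solves to V_A = Z_AB = 69.47 + j4.883 Ω = 69.64∠4.0° Ω.
Step 4 — Power factor: PF = cos(φ) = Re(Z)/|Z| = 69.469/69.641 = 0.9975.
Step 5 — Type: Im(Z) = 4.883 ⇒ lagging (phase φ = 4.0°).

PF = 0.9975 (lagging, φ = 4.0°)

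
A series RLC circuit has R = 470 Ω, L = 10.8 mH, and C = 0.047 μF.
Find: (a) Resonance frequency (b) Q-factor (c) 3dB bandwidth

Step 1 — Resonance: ω₀ = 1/√(LC) = 1/√(0.0108·4.7e-08) = 4.439e+04 rad/s.
Step 2 — f₀ = ω₀/(2π) = 7064 Hz.
Step 3 — Series Q: Q = ω₀L/R = 4.439e+04·0.0108/470 = 1.02.
Step 4 — Bandwidth: Δω = ω₀/Q = 4.352e+04 rad/s; BW = Δω/(2π) = 6926 Hz.

(a) f₀ = 7064 Hz  (b) Q = 1.02  (c) BW = 6926 Hz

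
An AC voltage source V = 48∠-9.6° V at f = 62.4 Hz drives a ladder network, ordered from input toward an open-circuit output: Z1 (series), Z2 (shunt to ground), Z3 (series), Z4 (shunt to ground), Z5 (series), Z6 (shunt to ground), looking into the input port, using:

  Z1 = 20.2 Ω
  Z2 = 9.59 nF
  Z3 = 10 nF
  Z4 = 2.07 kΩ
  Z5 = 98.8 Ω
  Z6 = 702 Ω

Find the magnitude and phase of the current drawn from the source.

Step 1 — Angular frequency: ω = 2π·f = 2π·62.4 = 392.1 rad/s.
Step 2 — Component impedances:
  Z1: Z = R = 20.2 Ω
  Z2: Z = 1/(jωC) = -j/(ω·C) = 0 - j2.66e+05 Ω
  Z3: Z = 1/(jωC) = -j/(ω·C) = 0 - j2.551e+05 Ω
  Z4: Z = R = 2070 Ω
  Z5: Z = R = 98.8 Ω
  Z6: Z = R = 702 Ω
Step 3 — Ladder network (open output): work backward from the far end, alternating series and parallel combinations. Z_in = 170.7 - j1.302e+05 Ω = 1.302e+05∠-89.9° Ω.
Step 4 — Source phasor: V = 48∠-9.6° V = 47.33 - j8.005 V.
Step 5 — Ohm's law: I = V / Z_total = (47.33 - j8.005) / (170.7 - j1.302e+05) = 6.196e-05 + j0.0003634 A.
Step 6 — Convert to polar: |I| = 0.0003687 A, ∠I = 80.3°.

I = 0.0003687∠80.3° A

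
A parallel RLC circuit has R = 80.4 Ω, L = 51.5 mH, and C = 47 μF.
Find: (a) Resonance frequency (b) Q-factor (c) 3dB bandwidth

Step 1 — Resonance: ω₀ = 1/√(LC) = 1/√(0.0515·4.7e-05) = 642.8 rad/s.
Step 2 — f₀ = ω₀/(2π) = 102.3 Hz.
Step 3 — Parallel Q: Q = R/(ω₀L) = 80.4/(642.8·0.0515) = 2.429.
Step 4 — Bandwidth: Δω = ω₀/Q = 264.6 rad/s; BW = Δω/(2π) = 42.12 Hz.

(a) f₀ = 102.3 Hz  (b) Q = 2.429  (c) BW = 42.12 Hz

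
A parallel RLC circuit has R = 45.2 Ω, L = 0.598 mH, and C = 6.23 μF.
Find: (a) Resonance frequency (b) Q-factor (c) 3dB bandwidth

Step 1 — Resonance: ω₀ = 1/√(LC) = 1/√(0.000598·6.23e-06) = 1.638e+04 rad/s.
Step 2 — f₀ = ω₀/(2π) = 2608 Hz.
Step 3 — Parallel Q: Q = R/(ω₀L) = 45.2/(1.638e+04·0.000598) = 4.614.
Step 4 — Bandwidth: Δω = ω₀/Q = 3551 rad/s; BW = Δω/(2π) = 565.2 Hz.

(a) f₀ = 2608 Hz  (b) Q = 4.614  (c) BW = 565.2 Hz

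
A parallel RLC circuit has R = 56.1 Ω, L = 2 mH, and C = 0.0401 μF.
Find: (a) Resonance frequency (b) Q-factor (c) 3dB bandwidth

Step 1 — Resonance: ω₀ = 1/√(LC) = 1/√(0.002·4.01e-08) = 1.117e+05 rad/s.
Step 2 — f₀ = ω₀/(2π) = 1.777e+04 Hz.
Step 3 — Parallel Q: Q = R/(ω₀L) = 56.1/(1.117e+05·0.002) = 0.2512.
Step 4 — Bandwidth: Δω = ω₀/Q = 4.445e+05 rad/s; BW = Δω/(2π) = 7.075e+04 Hz.

(a) f₀ = 1.777e+04 Hz  (b) Q = 0.2512  (c) BW = 7.075e+04 Hz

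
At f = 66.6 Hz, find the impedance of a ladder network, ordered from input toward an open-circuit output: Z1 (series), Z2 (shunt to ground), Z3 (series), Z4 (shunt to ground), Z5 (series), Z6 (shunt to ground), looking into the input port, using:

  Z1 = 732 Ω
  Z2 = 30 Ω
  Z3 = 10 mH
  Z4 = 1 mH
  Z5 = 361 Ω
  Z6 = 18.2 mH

Step 1 — Angular frequency: ω = 2π·f = 2π·66.6 = 418.5 rad/s.
Step 2 — Component impedances:
  Z1: Z = R = 732 Ω
  Z2: Z = R = 30 Ω
  Z3: Z = jωL = j·418.5·0.01 = 0 + j4.185 Ω
  Z4: Z = jωL = j·418.5·0.001 = 0 + j0.4185 Ω
  Z5: Z = R = 361 Ω
  Z6: Z = jωL = j·418.5·0.0182 = 0 + j7.616 Ω
Step 3 — Ladder network (open output): work backward from the far end, alternating series and parallel combinations. Z_in = 732.7 + j4.497 Ω = 732.7∠0.4° Ω.

Z = 732.7 + j4.497 Ω = 732.7∠0.4° Ω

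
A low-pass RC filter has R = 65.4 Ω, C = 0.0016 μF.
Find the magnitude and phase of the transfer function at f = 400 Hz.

Step 1 — Angular frequency: ω = 2π·400 = 2513 rad/s.
Step 2 — Transfer function: H(jω) = 1/(1 + jωRC).
Step 3 — Denominator: 1 + jωRC = 1 + j·2513·65.4·1.6e-09 = 1 + j0.000263.
Step 4 — H = 1 - j0.000263.
Step 5 — Magnitude: |H| = 1 (-0.0 dB); phase: φ = -0.0°.

|H| = 1 (-0.0 dB), φ = -0.0°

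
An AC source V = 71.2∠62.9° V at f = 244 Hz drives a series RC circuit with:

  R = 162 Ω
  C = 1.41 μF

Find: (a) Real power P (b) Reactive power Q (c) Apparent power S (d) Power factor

Step 1 — Angular frequency: ω = 2π·f = 2π·244 = 1533 rad/s.
Step 2 — Component impedances:
  R: Z = R = 162 Ω
  C: Z = 1/(jωC) = -j/(ω·C) = 0 - j462.6 Ω
Step 3 — Series combination: Z_total = R + C = 162 - j462.6 Ω = 490.2∠-70.7° Ω.
Step 4 — Source phasor: V = 71.2∠62.9° V = 32.43 + j63.38 V.
Step 5 — Current: I = V / Z = -0.1002 + j0.1052 A = 0.1453∠133.6° A.
Step 6 — Complex power: S = V·I* = 3.418 - j9.761 VA.
Step 7 — Real power: P = Re(S) = 3.418 W.
Step 8 — Reactive power: Q = Im(S) = -9.761 VAR.
Step 9 — Apparent power: |S| = 10.34 VA.
Step 10 — Power factor: PF = P/|S| = 0.3305 (leading).

(a) P = 3.418 W  (b) Q = -9.761 VAR  (c) S = 10.34 VA  (d) PF = 0.3305 (leading)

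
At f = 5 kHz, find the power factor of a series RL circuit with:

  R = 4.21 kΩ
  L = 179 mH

Step 1 — Angular frequency: ω = 2π·f = 2π·5000 = 3.142e+04 rad/s.
Step 2 — Component impedances:
  R: Z = R = 4210 Ω
  L: Z = jωL = j·3.142e+04·0.179 = 0 + j5623 Ω
Step 3 — Series combination: Z_total = R + L = 4210 + j5623 Ω = 7025∠53.2° Ω.
Step 4 — Power factor: PF = cos(φ) = Re(Z)/|Z| = 4210/7025 = 0.5993.
Step 5 — Type: Im(Z) = 5623 ⇒ lagging (phase φ = 53.2°).

PF = 0.5993 (lagging, φ = 53.2°)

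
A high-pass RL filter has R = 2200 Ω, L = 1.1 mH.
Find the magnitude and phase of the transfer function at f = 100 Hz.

Step 1 — Angular frequency: ω = 2π·100 = 628.3 rad/s.
Step 2 — Transfer function: H(jω) = jωL/(R + jωL).
Step 3 — Numerator jωL = j·0.6912; denominator R + jωL = 2200 + j0.6912.
Step 4 — H = 9.87e-08 + j0.0003142.
Step 5 — Magnitude: |H| = 0.0003142 (-70.1 dB); phase: φ = 90.0°.

|H| = 0.0003142 (-70.1 dB), φ = 90.0°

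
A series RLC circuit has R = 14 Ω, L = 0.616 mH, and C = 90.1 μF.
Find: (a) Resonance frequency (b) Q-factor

Step 1 — Resonance condition Im(Z)=0 gives ω₀ = 1/√(LC).
Step 2 — ω₀ = 1/√(0.000616·9.01e-05) = 4245 rad/s.
Step 3 — f₀ = ω₀/(2π) = 675.6 Hz.
Step 4 — Series Q: Q = ω₀L/R = 4245·0.000616/14 = 0.1868.

(a) f₀ = 675.6 Hz  (b) Q = 0.1868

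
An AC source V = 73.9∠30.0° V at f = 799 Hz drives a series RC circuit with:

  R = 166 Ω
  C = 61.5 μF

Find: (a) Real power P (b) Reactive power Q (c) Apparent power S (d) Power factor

Step 1 — Angular frequency: ω = 2π·f = 2π·799 = 5020 rad/s.
Step 2 — Component impedances:
  R: Z = R = 166 Ω
  C: Z = 1/(jωC) = -j/(ω·C) = 0 - j3.239 Ω
Step 3 — Series combination: Z_total = R + C = 166 - j3.239 Ω = 166∠-1.1° Ω.
Step 4 — Source phasor: V = 73.9∠30.0° V = 64 + j36.95 V.
Step 5 — Current: I = V / Z = 0.381 + j0.23 A = 0.4451∠31.1° A.
Step 6 — Complex power: S = V·I* = 32.89 - j0.6417 VA.
Step 7 — Real power: P = Re(S) = 32.89 W.
Step 8 — Reactive power: Q = Im(S) = -0.6417 VAR.
Step 9 — Apparent power: |S| = 32.89 VA.
Step 10 — Power factor: PF = P/|S| = 0.9998 (leading).

(a) P = 32.89 W  (b) Q = -0.6417 VAR  (c) S = 32.89 VA  (d) PF = 0.9998 (leading)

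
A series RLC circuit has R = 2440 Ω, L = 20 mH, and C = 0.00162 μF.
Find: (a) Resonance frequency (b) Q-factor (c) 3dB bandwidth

Step 1 — Resonance: ω₀ = 1/√(LC) = 1/√(0.02·1.62e-09) = 1.757e+05 rad/s.
Step 2 — f₀ = ω₀/(2π) = 2.796e+04 Hz.
Step 3 — Series Q: Q = ω₀L/R = 1.757e+05·0.02/2440 = 1.44.
Step 4 — Bandwidth: Δω = ω₀/Q = 1.22e+05 rad/s; BW = Δω/(2π) = 1.942e+04 Hz.

(a) f₀ = 2.796e+04 Hz  (b) Q = 1.44  (c) BW = 1.942e+04 Hz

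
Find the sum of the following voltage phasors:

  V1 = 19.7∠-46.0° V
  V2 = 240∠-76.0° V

Step 1 — Convert each phasor to rectangular form:
  V1 = 19.7·(cos(-46.0°) + j·sin(-46.0°)) = 13.68 - j14.17 V
  V2 = 240·(cos(-76.0°) + j·sin(-76.0°)) = 58.06 - j232.9 V
Step 2 — Sum components: V_total = 71.75 - j247 V.
Step 3 — Convert to polar: |V_total| = 257.2 V, ∠V_total = -73.8°.

V_total = 257.2∠-73.8° V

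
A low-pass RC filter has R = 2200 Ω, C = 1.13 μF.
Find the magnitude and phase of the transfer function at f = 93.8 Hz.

Step 1 — Angular frequency: ω = 2π·93.8 = 589.4 rad/s.
Step 2 — Transfer function: H(jω) = 1/(1 + jωRC).
Step 3 — Denominator: 1 + jωRC = 1 + j·589.4·2200·1.13e-06 = 1 + j1.465.
Step 4 — H = 0.3178 - j0.4656.
Step 5 — Magnitude: |H| = 0.5637 (-5.0 dB); phase: φ = -55.7°.

|H| = 0.5637 (-5.0 dB), φ = -55.7°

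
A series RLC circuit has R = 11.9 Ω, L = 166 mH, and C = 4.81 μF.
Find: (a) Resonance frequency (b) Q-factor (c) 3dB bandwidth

Step 1 — Resonance: ω₀ = 1/√(LC) = 1/√(0.166·4.81e-06) = 1119 rad/s.
Step 2 — f₀ = ω₀/(2π) = 178.1 Hz.
Step 3 — Series Q: Q = ω₀L/R = 1119·0.166/11.9 = 15.61.
Step 4 — Bandwidth: Δω = ω₀/Q = 71.69 rad/s; BW = Δω/(2π) = 11.41 Hz.

(a) f₀ = 178.1 Hz  (b) Q = 15.61  (c) BW = 11.41 Hz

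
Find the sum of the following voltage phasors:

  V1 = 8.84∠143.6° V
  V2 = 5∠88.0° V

Step 1 — Convert each phasor to rectangular form:
  V1 = 8.84·(cos(143.6°) + j·sin(143.6°)) = -7.115 + j5.246 V
  V2 = 5·(cos(88.0°) + j·sin(88.0°)) = 0.1745 + j4.997 V
Step 2 — Sum components: V_total = -6.941 + j10.24 V.
Step 3 — Convert to polar: |V_total| = 12.37 V, ∠V_total = 124.1°.

V_total = 12.37∠124.1° V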